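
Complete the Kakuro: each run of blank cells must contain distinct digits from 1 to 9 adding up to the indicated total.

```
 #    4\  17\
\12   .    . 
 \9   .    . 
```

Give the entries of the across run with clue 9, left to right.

4 in 2 cells must be {1,3}; 17 in 2 cells must be {8,9}.
The 12 across and the 4 down share only 3, so R1C1 = 3.
R1C2 = 12 − 3 = 9 completes the 12 across.
R2C1 = 4 − 3 = 1 completes the 4 down.
R2C2 = 9 − 1 = 8 completes the 9 across.

1 8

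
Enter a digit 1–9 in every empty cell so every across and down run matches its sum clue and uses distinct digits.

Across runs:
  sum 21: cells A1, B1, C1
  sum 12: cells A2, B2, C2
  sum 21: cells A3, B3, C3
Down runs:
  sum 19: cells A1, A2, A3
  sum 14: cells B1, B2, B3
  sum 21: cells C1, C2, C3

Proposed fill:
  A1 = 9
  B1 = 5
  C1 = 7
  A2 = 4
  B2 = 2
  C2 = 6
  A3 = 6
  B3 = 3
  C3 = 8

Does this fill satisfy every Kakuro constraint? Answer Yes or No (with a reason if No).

No — the down run B1–B3 sums to 10, not 14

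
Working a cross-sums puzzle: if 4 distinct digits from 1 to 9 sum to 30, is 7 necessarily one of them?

Yes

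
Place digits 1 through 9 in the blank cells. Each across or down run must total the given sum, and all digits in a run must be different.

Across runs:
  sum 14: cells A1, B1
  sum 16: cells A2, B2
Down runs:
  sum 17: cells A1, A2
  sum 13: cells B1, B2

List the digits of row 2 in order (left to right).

9, 7

16 in 2 cells must be {7,9}; 17 in 2 cells must be {8,9}.
The 16 across and the 17 down share only 9, so A2 = 9.
B2 = 16 − 9 = 7 completes the 16 across.
A1 = 17 − 9 = 8 completes the 17 down.
B1 = 14 − 8 = 6 completes the 14 across.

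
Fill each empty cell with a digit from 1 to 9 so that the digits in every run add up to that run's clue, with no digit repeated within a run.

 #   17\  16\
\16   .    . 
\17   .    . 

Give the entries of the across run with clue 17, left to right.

8 9

16 in 2 cells must be {7,9}; 17 in 2 cells must be {8,9}.
The 16 across and the 17 down share only 9, so R1C1 = 9.
R1C2 = 16 − 9 = 7 completes the 16 across.
R2C1 = 17 − 9 = 8 completes the 17 down.
R2C2 = 17 − 8 = 9 completes the 17 across.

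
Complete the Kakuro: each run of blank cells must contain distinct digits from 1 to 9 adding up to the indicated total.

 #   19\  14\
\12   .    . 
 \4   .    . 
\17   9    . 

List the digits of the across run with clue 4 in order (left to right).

4 in 2 cells must be {1,3}; 17 in 2 cells must be {8,9}.
R2C1 = 3: the only remaining digit allowed by both the 4 across and the 19 down.
R2C2 = 4 − 3 = 1 completes the 4 across.
R3C2 = 17 − 9 = 8 completes the 17 across.
R1C1 = 19 − 12 = 7 completes the 19 down.
R1C2 = 12 − 7 = 5 completes the 12 across.

3, 1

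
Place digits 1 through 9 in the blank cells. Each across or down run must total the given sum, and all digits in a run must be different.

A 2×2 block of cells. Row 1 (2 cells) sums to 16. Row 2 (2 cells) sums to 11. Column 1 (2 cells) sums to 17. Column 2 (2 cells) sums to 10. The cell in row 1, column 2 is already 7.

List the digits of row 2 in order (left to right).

8 3

16 in 2 cells must be {7,9}; 17 in 2 cells must be {8,9}.
(1,1) = 16 − 7 = 9 completes the 16 across.
(2,1) = 17 − 9 = 8 completes the 17 down.
(2,2) = 11 − 8 = 3 completes the 11 across.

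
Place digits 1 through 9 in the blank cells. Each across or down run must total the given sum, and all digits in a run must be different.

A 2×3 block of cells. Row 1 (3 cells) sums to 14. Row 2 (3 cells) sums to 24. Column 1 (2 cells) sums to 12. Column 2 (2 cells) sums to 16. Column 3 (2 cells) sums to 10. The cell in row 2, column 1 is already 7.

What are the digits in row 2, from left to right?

7 9 8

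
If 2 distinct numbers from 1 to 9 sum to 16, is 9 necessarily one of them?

Yes

The only way to make 16 from 2 distinct digits is {7,9}, which contains 9.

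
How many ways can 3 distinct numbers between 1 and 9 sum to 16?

3 distinct digits from 1–9 sum between 6 and 24.

8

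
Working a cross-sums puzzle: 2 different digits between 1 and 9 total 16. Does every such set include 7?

Yes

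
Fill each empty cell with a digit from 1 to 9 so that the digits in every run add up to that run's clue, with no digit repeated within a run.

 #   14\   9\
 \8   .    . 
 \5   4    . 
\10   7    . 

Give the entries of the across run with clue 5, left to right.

4 1

R1C1 = 14 − 11 = 3 completes the 14 down.
R1C2 = 8 − 3 = 5 completes the 8 across.
R2C2 = 5 − 4 = 1 completes the 5 across.
R3C2 = 10 − 7 = 3 completes the 10 across.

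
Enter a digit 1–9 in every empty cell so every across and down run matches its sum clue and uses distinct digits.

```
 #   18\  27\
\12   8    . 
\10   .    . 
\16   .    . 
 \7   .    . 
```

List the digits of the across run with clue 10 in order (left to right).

2 8

16 in 2 cells must be {7,9}.
R1C2 = 12 − 8 = 4 completes the 12 across.
Given what's placed, R3C1 must be 7 to fit the 16 across and 18 down.
R3C2 = 16 − 7 = 9 completes the 16 across.
Given what's placed, R4C2 must be 6 to fit the 7 across and 27 down.
R2C2 = 27 − 19 = 8 completes the 27 down.
R4C1 = 7 − 6 = 1 completes the 7 across.
R2C1 = 10 − 8 = 2 completes the 10 across.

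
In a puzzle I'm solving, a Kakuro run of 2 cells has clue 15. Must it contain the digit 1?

No

Counterexample: {6,9} sums to 15 without using 1.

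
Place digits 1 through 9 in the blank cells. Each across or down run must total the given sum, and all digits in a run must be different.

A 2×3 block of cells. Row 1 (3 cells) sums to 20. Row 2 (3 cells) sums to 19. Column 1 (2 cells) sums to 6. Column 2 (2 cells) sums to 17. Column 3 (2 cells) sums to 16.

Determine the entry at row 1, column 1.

4

17 in 2 cells must be {8,9}; 16 in 2 cells must be {7,9}.
Nothing is forced directly, so branch on (1,1), whose candidates are 4 or 5. If (1,1) = 5: then (2,1) would have to be in {2,3,4,5,6,7,8,9} for the 19 across but in {1} for the 6 down — contradiction. So (1,1) = 4.
Given what's placed, (1,2) must be 9 to fit the 20 across and 17 down.
(1,3) = 20 − 13 = 7 completes the 20 across.
(2,1) = 6 − 4 = 2 completes the 6 down.
(2,2) = 17 − 9 = 8 completes the 17 down.
(2,3) = 19 − 10 = 9 completes the 19 across.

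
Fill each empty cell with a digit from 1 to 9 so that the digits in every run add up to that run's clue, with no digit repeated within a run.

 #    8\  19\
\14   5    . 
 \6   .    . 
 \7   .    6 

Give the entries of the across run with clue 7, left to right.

1, 6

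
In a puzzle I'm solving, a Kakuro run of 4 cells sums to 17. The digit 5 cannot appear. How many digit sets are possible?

4

4 distinct digits from 1–9 sum between 10 and 30.
Dropping sets that contain 5.
Enumerating: {1,2,6,8}, {1,3,4,9}, {1,3,6,7}, {2,3,4,8}.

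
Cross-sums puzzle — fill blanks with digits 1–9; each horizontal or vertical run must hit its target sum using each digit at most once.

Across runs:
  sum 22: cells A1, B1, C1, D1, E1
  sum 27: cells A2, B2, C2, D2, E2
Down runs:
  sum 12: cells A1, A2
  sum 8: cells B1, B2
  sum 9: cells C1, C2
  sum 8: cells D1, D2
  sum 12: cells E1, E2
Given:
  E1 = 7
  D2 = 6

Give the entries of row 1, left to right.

4 1 8 2 7

D1 = 8 − 6 = 2 completes the 8 down.
E2 = 12 − 7 = 5 completes the 12 down.
No cell is forced outright now. B1 can only be 1 or 3 or 6 (the digits allowed by both its 22 across and its 8 down). If B1 = 3: then B2 would have to be in {1,3,4,7,8,9} for the 27 across but in {5} for the 8 down — contradiction. If B1 = 6: then B2 would have to be in {1,3,4,7,8,9} for the 27 across but in {2} for the 8 down — contradiction. So B1 = 1.
B2 = 8 − 1 = 7 completes the 8 down.
A2 = 8: the only remaining digit allowed by both the 27 across and the 12 down.
C2 = 27 − 26 = 1 completes the 27 across.
A1 = 12 − 8 = 4 completes the 12 down.
C1 = 22 − 14 = 8 completes the 22 across.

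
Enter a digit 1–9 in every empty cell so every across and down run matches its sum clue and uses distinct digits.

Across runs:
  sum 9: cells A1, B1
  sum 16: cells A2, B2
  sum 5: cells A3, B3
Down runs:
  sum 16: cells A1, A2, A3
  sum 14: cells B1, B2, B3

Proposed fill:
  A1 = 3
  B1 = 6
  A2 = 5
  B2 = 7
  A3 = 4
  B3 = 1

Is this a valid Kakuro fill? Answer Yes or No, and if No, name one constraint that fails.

No — the across run A2–B2 sums to 12, not 16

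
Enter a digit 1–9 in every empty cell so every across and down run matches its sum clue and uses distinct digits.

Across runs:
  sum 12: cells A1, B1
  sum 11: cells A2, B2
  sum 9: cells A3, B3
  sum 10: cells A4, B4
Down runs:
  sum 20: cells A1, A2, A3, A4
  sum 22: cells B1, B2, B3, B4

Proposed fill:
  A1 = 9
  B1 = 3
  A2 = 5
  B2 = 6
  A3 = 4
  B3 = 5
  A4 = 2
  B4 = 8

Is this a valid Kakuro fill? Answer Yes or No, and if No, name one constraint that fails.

Across: 9+3=12; 5+6=11; 4+5=9; 2+8=10. Down: 9+5+4+2=20; 3+6+5+8=22. No digit repeats within any run.

Yes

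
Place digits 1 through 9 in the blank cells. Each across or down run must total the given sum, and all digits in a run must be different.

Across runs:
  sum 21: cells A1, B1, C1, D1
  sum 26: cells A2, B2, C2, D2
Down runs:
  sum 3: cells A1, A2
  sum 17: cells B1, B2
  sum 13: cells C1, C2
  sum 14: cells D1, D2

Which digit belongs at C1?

6

3 in 2 cells must be {1,2}; 17 in 2 cells must be {8,9}.
Only 2 fits A2 under both its across sum 26 and down sum 3.
A1 = 3 − 2 = 1 completes the 3 down.
Nothing is forced directly, so branch on B1, whose candidates are 8 or 9. If B1 = 8: that forces B2 = 9, D2 = 8, after which D1 would have to be in {3,5,7,9} for the 21 across but in {6} for the 14 down — contradiction. So B1 = 9.
B2 = 17 − 9 = 8 completes the 17 down.
D2 = 9: the only remaining digit allowed by both the 26 across and the 14 down.
D1 = 14 − 9 = 5 completes the 14 down.
C2 = 26 − 19 = 7 completes the 26 across.
C1 = 21 − 15 = 6 completes the 21 across.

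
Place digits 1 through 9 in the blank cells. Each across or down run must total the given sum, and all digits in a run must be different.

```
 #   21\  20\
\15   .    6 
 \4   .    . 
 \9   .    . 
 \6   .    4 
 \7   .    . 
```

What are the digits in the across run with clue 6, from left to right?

4 in 2 cells must be {1,3}.
R1C1 = 15 − 6 = 9 completes the 15 across.
R4C1 = 6 − 4 = 2 completes the 6 across.

2 4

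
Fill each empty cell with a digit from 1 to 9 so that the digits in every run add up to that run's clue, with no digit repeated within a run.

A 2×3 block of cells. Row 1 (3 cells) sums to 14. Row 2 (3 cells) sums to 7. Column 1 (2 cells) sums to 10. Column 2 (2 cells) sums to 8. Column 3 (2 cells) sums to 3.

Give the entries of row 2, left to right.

4 1 2

7 in 3 cells must be {1,2,4}; 3 in 2 cells must be {1,2}.
Nothing is forced directly, so branch on (1,3), whose candidates are 1 or 2. If (1,3) = 2: that forces (2,3) = 1, (2,2) = 2, after which (1,2) would have to be in {3,4,5,7,8,9} for the 14 across but in {6} for the 8 down — contradiction. So (1,3) = 1.
(2,3) = 3 − 1 = 2 completes the 3 down.
Given what's placed, (2,2) must be 1 to fit the 7 across and 8 down.
(1,2) = 8 − 1 = 7 completes the 8 down.
(2,1) = 7 − 3 = 4 completes the 7 across.
(1,1) = 14 − 8 = 6 completes the 14 across.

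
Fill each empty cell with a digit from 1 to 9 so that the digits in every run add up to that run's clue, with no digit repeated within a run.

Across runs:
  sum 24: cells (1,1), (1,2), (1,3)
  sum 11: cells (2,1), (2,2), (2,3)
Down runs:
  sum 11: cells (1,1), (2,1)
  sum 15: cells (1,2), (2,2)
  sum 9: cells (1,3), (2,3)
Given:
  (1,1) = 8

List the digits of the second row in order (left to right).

24 in 3 cells must be {7,8,9}.
(1,3) = 7: the only remaining digit allowed by both the 24 across and the 9 down.
(2,1) = 11 − 8 = 3 completes the 11 down.
(2,3) = 9 − 7 = 2 completes the 9 down.
(1,2) = 24 − 15 = 9 completes the 24 across.
(2,2) = 11 − 5 = 6 completes the 11 across.

3, 6, 2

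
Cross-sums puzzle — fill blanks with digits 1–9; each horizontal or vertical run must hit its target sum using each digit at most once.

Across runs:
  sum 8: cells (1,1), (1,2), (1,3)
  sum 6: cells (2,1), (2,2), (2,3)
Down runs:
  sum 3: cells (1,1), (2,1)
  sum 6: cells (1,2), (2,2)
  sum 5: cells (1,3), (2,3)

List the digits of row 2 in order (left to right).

6 in 3 cells must be {1,2,3}; 3 in 2 cells must be {1,2}.
Nothing is forced directly, so branch on (1,1), whose candidates are 1 or 2. If (1,1) = 2: that forces (1,3) = 1, (2,1) = 1, (2,2) = 2, after which (2,3) would have to be in {3} for the 6 across but in {4} for the 5 down — contradiction. So (1,1) = 1.
(2,1) = 3 − 1 = 2 completes the 3 down.
Given what's placed, (2,2) must be 1 to fit the 6 across and 6 down.
(2,3) = 6 − 3 = 3 completes the 6 across.
(1,2) = 6 − 1 = 5 completes the 6 down.
(1,3) = 8 − 6 = 2 completes the 8 across.

2, 1, 3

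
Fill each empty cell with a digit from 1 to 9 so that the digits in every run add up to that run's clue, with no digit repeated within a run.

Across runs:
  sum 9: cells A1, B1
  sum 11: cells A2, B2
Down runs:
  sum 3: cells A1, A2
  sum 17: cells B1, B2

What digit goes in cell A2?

2

3 in 2 cells must be {1,2}; 17 in 2 cells must be {8,9}.
The 9 across and the 17 down share only 8, so B1 = 8.
The 11 across and the 3 down share only 2, so A2 = 2.
B2 = 11 − 2 = 9 completes the 11 across.
A1 = 9 − 8 = 1 completes the 9 across.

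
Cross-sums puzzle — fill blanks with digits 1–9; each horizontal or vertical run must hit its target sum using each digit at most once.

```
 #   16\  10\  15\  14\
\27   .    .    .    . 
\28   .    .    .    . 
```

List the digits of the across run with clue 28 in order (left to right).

7, 4, 8, 9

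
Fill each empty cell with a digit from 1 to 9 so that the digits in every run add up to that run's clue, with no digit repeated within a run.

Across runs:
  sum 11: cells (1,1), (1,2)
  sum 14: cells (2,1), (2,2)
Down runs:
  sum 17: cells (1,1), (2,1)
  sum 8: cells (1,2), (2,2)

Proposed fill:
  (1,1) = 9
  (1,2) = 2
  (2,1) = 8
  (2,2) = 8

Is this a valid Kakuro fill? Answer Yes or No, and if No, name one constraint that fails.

No — the across run (2,1)–(2,2) sums to 16, not 14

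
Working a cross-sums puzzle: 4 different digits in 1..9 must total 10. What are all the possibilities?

{1,2,3,4}

4 distinct digits from 1–9 sum between 10 and 30.
Only one set works: {1,2,3,4}.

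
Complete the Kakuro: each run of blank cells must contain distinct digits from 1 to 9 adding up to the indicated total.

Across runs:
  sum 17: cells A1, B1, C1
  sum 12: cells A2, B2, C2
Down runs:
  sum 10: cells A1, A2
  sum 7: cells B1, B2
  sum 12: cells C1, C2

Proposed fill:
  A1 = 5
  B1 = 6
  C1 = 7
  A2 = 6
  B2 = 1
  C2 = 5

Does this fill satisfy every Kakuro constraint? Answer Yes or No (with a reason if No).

No — the across run A1–C1 sums to 18, not 17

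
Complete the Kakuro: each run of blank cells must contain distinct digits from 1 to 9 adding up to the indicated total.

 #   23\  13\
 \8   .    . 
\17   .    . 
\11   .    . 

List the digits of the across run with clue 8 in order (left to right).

17 in 2 cells must be {8,9}; 23 in 3 cells must be {6,8,9}.
The 8 across and the 23 down share only 6, so R1C1 = 6.
R1C2 = 8 − 6 = 2 completes the 8 across.
Given what's placed, R2C2 must be 8 to fit the 17 across and 13 down.
R3C2 = 13 − 10 = 3 completes the 13 down.
R2C1 = 17 − 8 = 9 completes the 17 across.
R3C1 = 11 − 3 = 8 completes the 11 across.

6, 2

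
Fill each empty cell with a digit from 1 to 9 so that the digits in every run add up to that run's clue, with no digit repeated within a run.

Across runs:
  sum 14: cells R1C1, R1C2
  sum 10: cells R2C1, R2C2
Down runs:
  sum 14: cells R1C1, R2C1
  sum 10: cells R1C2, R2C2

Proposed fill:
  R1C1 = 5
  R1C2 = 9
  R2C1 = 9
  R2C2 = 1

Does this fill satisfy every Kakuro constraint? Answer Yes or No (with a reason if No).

Yes

Across: 5+9=14; 9+1=10. Down: 5+9=14; 9+1=10. No digit repeats within any run.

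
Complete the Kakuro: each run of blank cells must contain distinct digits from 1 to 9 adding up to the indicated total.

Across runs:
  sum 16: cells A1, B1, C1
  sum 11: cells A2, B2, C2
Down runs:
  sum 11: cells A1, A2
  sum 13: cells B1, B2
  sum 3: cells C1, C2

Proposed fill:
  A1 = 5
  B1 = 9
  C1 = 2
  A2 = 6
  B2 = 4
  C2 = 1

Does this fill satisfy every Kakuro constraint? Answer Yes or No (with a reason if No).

Yes

Across: 5+9+2=16; 6+4+1=11. Down: 5+6=11; 9+4=13; 2+1=3. No digit repeats within any run.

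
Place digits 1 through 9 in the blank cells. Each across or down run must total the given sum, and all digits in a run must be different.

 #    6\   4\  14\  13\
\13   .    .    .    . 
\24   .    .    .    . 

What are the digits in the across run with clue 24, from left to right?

4 in 2 cells must be {1,3}.
Nothing is forced directly, so branch on R1C3, whose candidates are 5 or 6. If R1C3 = 5: that forces R1C4 = 4, R2C3 = 9, after which R2C4 would have to be in {1,2,3,4,5,6,7,8} for the 24 across but in {9} for the 13 down — contradiction. So R1C3 = 6.
Given what's placed, R1C2 must be 1 to fit the 13 across and 4 down.
R1C4 = 4: the only remaining digit allowed by both the 13 across and the 13 down.
R2C2 = 4 − 1 = 3 completes the 4 down.
R2C3 = 14 − 6 = 8 completes the 14 down.
R2C4 = 13 − 4 = 9 completes the 13 down.
R1C1 = 13 − 11 = 2 completes the 13 across.
R2C1 = 24 − 20 = 4 completes the 24 across.

4, 3, 8, 9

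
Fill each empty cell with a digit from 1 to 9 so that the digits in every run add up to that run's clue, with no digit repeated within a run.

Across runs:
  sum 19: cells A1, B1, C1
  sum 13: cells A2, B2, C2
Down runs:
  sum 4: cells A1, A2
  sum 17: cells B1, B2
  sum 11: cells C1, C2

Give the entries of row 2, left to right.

4 in 2 cells must be {1,3}; 17 in 2 cells must be {8,9}.
The 19 across and the 4 down share only 3, so A1 = 3.
Given what's placed, B1 must be 9 to fit the 19 across and 17 down.
C1 = 19 − 12 = 7 completes the 19 across.
A2 = 4 − 3 = 1 completes the 4 down.
B2 = 17 − 9 = 8 completes the 17 down.
C2 = 13 − 9 = 4 completes the 13 across.

1 8 4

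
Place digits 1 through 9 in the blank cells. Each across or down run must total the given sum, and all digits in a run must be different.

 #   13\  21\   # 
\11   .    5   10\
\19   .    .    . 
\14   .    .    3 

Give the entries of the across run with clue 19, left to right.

R1C1 = 11 − 5 = 6 completes the 11 across.
R2C3 = 10 − 3 = 7 completes the 10 down.
Given what's placed, R2C2 must be 9 to fit the 19 across and 21 down.
R3C2 = 21 − 14 = 7 completes the 21 down.
R2C1 = 19 − 16 = 3 completes the 19 across.
R3C1 = 14 − 10 = 4 completes the 14 across.

3 9 7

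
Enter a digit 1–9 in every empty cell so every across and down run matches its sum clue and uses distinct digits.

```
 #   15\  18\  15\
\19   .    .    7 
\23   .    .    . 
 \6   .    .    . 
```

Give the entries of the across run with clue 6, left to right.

23 in 3 cells must be {6,8,9}; 6 in 3 cells must be {1,2,3}.
R2C3 = 6: the only remaining digit allowed by both the 23 across and the 15 down.
R3C3 = 15 − 13 = 2 completes the 15 down.
No cell is forced outright now. R2C1 can only be 8 or 9 (the digits allowed by both its 23 across and its 15 down). If R2C1 = 9: that forces R1C1 = 4, R1C2 = 8, after which R2C2 would have to be in {8} for the 23 across but in {1,3,4,6,7,9} for the 18 down — contradiction. So R2C1 = 8.
R2C2 = 23 − 14 = 9 completes the 23 across.
Nothing is forced directly, so branch on R1C1, whose candidates are 3 or 4. If R1C1 = 3: then R1C2 would have to be in {9} for the 19 across but in {1,2,3,4,5,6,7,8} for the 18 down — contradiction. So R1C1 = 4.
R1C2 = 19 − 11 = 8 completes the 19 across.
R3C1 = 15 − 12 = 3 completes the 15 down.
R3C2 = 6 − 5 = 1 completes the 6 across.

3, 1, 2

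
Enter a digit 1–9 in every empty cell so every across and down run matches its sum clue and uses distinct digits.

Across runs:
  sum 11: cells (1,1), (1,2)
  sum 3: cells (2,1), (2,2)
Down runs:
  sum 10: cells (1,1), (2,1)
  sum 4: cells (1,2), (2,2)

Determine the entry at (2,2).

3 in 2 cells must be {1,2}; 4 in 2 cells must be {1,3}.
The 11 across and the 4 down share only 3, so (1,2) = 3.
(2,2) = 4 − 3 = 1 completes the 4 down.
(1,1) = 11 − 3 = 8 completes the 11 across.
(2,1) = 3 − 1 = 2 completes the 3 across.

1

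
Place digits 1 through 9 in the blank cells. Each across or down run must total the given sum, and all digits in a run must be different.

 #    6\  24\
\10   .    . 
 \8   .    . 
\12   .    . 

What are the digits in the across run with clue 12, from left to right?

3 9

6 in 3 cells must be {1,2,3}; 24 in 3 cells must be {7,8,9}.
The 8 across and the 24 down share only 7, so R2C2 = 7.
The 12 across and the 6 down share only 3, so R3C1 = 3.
R3C2 = 12 − 3 = 9 completes the 12 across.
R1C2 = 24 − 16 = 8 completes the 24 down.
R2C1 = 8 − 7 = 1 completes the 8 across.
R1C1 = 10 − 8 = 2 completes the 10 across.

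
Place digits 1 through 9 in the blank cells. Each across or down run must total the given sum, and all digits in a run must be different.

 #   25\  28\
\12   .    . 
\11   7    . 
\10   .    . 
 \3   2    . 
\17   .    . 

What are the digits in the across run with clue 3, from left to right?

3 in 2 cells must be {1,2}; 17 in 2 cells must be {8,9}.
R2C2 = 11 − 7 = 4 completes the 11 across.
R4C2 = 3 − 2 = 1 completes the 3 across.

2 1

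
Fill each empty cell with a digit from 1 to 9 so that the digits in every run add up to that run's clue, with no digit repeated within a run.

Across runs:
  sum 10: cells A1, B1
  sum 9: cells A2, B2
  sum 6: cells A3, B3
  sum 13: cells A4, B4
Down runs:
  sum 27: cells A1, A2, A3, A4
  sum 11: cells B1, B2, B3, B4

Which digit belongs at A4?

8

11 in 4 cells must be {1,2,3,5}.
Only 5 fits B4 under both its across sum 13 and down sum 11.
A4 = 13 − 5 = 8 completes the 13 across.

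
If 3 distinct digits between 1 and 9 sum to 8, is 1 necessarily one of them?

Yes

Every partition of 8 into 3 distinct digits includes 1: {1,2,5}, {1,3,4}.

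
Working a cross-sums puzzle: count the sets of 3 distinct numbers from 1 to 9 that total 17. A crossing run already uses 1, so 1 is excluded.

6

3 distinct digits from 1–9 sum between 6 and 24.
Dropping sets that contain 1.
Enumerating: {2,6,9}, {2,7,8}, {3,5,9}, {3,6,8}, {4,5,8}, {4,6,7}.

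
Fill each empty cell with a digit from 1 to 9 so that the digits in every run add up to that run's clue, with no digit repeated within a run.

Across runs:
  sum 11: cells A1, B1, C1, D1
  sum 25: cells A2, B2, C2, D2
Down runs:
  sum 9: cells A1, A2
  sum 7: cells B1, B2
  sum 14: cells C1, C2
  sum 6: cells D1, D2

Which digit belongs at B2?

4

11 in 4 cells must be {1,2,3,5}.
Only 5 fits C1 under both its across sum 11 and down sum 14.
C2 = 14 − 5 = 9 completes the 14 down.
Nothing is forced directly, so branch on D1, whose candidates are 1 or 2. If D1 = 2: that forces D2 = 4, B2 = 5, after which B1 would have to be in {1,3} for the 11 across but in {2} for the 7 down — contradiction. So D1 = 1.
D2 = 6 − 1 = 5 completes the 6 down.
No cell is forced outright now. B2 can only be 3 or 4 (the digits allowed by both its 25 across and its 7 down). If B2 = 3: then B1 would have to be in {2,3} for the 11 across but in {4} for the 7 down — contradiction. So B2 = 4.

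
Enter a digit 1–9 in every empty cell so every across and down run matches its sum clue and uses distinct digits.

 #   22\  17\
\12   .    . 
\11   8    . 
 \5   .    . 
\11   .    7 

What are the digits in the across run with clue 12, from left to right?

7 5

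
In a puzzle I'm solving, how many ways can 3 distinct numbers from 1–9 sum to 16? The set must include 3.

3

3 distinct digits from 1–9 sum between 6 and 24.
Keeping only sets containing 3.
Enumerating: {3,4,9}, {3,5,8}, {3,6,7}.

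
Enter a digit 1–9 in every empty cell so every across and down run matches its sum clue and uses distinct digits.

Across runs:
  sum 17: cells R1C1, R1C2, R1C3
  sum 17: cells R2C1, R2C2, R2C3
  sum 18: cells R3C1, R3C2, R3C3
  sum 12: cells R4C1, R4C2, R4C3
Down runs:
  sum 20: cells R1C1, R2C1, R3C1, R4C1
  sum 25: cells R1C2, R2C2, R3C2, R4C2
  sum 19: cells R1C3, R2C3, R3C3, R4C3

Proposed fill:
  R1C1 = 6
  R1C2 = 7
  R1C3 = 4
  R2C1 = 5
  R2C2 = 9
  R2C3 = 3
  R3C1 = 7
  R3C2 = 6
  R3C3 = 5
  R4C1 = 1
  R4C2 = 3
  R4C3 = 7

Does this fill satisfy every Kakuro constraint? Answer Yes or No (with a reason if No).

No — the down run R1C1–R4C1 sums to 19, not 20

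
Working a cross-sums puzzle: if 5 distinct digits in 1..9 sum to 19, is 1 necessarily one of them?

Every partition of 19 into 5 distinct digits includes 1: {1,2,3,4,9}, {1,2,3,5,8}, {1,2,3,6,7}, {1,2,4,5,7}, {1,3,4,5,6}.

Yes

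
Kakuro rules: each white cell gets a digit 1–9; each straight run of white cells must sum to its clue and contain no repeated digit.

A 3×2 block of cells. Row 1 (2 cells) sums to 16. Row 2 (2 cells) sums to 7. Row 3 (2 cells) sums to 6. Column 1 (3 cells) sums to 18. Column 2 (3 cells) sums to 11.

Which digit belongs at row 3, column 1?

16 in 2 cells must be {7,9}.
The 16 across and the 11 down share only 7, so (1,2) = 7.
Given what's placed, (3,2) must be 1 to fit the 6 across and 11 down.
(1,1) = 16 − 7 = 9 completes the 16 across.
(2,2) = 11 − 8 = 3 completes the 11 down.
(3,1) = 6 − 1 = 5 completes the 6 across.
(2,1) = 7 − 3 = 4 completes the 7 across.

5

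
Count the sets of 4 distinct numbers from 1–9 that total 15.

4 distinct digits from 1–9 sum between 10 and 30.
Enumerating: {1,2,3,9}, {1,2,4,8}, {1,2,5,7}, {1,3,4,7}, {1,3,5,6}, {2,3,4,6}.

6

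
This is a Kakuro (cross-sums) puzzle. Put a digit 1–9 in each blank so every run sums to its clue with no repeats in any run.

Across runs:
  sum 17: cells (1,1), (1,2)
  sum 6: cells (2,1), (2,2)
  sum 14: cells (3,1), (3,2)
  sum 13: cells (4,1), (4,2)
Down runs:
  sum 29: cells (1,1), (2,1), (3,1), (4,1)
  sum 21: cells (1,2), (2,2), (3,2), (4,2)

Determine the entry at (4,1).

7

17 in 2 cells must be {8,9}; 29 in 4 cells must be {5,7,8,9}.
Only 5 fits (2,1) under both its across sum 6 and down sum 29.
(2,2) = 6 − 5 = 1 completes the 6 across.
Nothing is forced directly, so branch on (1,1), whose candidates are 8 or 9. If (1,1) = 9: that forces (1,2) = 8, (3,1) = 8, after which (3,2) would have to be in {6} for the 14 across but in {3,5,7,9} for the 21 down — contradiction. So (1,1) = 8.
(1,2) = 17 − 8 = 9 completes the 17 across.
(3,1) = 9: the only remaining digit allowed by both the 14 across and the 29 down.
(3,2) = 14 − 9 = 5 completes the 14 across.
(4,1) = 29 − 22 = 7 completes the 29 down.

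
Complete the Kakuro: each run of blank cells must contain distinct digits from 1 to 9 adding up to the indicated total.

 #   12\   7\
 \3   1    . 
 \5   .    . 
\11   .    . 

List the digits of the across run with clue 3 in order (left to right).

1 2

3 in 2 cells must be {1,2}; 7 in 3 cells must be {1,2,4}.
R1C2 = 3 − 1 = 2 completes the 3 across.
Given what's placed, R3C2 must be 4 to fit the 11 across and 7 down.
R2C2 = 7 − 6 = 1 completes the 7 down.
R3C1 = 11 − 4 = 7 completes the 11 across.
R2C1 = 5 − 1 = 4 completes the 5 across.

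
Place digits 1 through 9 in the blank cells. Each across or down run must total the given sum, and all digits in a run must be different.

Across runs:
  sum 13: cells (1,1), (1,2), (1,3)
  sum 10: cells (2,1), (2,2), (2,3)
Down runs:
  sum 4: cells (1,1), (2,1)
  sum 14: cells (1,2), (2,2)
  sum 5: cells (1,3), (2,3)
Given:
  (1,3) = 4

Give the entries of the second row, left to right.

3 6 1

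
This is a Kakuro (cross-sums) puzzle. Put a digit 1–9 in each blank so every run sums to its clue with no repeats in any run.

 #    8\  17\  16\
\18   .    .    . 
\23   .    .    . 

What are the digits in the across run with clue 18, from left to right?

23 in 3 cells must be {6,8,9}; 17 in 2 cells must be {8,9}; 16 in 2 cells must be {7,9}.
The 23 across and the 8 down share only 6, so R2C1 = 6.
Given what's placed, R2C3 must be 9 to fit the 23 across and 16 down.
R1C1 = 8 − 6 = 2 completes the 8 down.
R1C2 = 9: the only remaining digit allowed by both the 18 across and the 17 down.
R1C3 = 18 − 11 = 7 completes the 18 across.
R2C2 = 23 − 15 = 8 completes the 23 across.

2 9 7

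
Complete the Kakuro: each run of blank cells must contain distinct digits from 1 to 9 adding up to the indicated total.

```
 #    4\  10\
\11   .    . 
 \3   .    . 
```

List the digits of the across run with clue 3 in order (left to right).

1, 2

3 in 2 cells must be {1,2}; 4 in 2 cells must be {1,3}.
The 11 across and the 4 down share only 3, so R1C1 = 3.
R1C2 = 11 − 3 = 8 completes the 11 across.
R2C1 = 4 − 3 = 1 completes the 4 down.
R2C2 = 3 − 1 = 2 completes the 3 across.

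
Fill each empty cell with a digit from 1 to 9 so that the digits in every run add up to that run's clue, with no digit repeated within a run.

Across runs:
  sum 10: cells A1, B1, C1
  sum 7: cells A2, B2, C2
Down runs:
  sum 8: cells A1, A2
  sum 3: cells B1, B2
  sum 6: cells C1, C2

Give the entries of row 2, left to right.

7 in 3 cells must be {1,2,4}; 3 in 2 cells must be {1,2}.
Nothing is forced directly, so branch on A2, whose candidates are 1 or 2. If A2 = 2: that forces A1 = 6, B1 = 1, after which C1 would have to be in {3} for the 10 across but in {1,2,4,5} for the 6 down — contradiction. So A2 = 1.
A1 = 8 − 1 = 7 completes the 8 down.
Given what's placed, B2 must be 2 to fit the 7 across and 3 down.
C2 = 7 − 3 = 4 completes the 7 across.
B1 = 3 − 2 = 1 completes the 3 down.
C1 = 10 − 8 = 2 completes the 10 across.

1 2 4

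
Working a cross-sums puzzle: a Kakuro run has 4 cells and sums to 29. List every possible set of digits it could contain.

4 distinct digits from 1–9 sum between 10 and 30.
Only one set works: {5,7,8,9}.

{5,7,8,9}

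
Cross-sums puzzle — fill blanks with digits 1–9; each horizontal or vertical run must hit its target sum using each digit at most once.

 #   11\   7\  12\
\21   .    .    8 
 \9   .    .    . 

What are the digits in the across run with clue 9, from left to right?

R2C3 = 12 − 8 = 4 completes the 12 down.
Nothing is forced directly, so branch on R2C1, whose candidates are 2 or 3. If R2C1 = 3: then R1C1 would have to be in {4,6,7,9} for the 21 across but in {8} for the 11 down — contradiction. So R2C1 = 2.
R1C1 = 11 − 2 = 9 completes the 11 down.
R1C2 = 21 − 17 = 4 completes the 21 across.
R2C2 = 9 − 6 = 3 completes the 9 across.

2 3 4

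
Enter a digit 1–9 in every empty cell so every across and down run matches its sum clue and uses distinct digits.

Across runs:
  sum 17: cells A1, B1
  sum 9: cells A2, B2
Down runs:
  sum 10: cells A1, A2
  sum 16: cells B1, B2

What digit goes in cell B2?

7

17 in 2 cells must be {8,9}; 16 in 2 cells must be {7,9}.
The 17 across and the 16 down share only 9, so B1 = 9.
B2 = 16 − 9 = 7 completes the 16 down.
A1 = 17 − 9 = 8 completes the 17 across.
A2 = 9 − 7 = 2 completes the 9 across.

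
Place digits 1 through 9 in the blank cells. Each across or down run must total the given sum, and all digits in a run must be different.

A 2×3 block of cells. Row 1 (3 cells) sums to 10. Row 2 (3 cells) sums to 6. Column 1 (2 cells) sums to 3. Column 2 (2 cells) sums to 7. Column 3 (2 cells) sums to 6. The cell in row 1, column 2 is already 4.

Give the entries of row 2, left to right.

6 in 3 cells must be {1,2,3}; 3 in 2 cells must be {1,2}.
Given what's placed, (1,1) must be 1 to fit the 10 across and 3 down.
(1,3) = 10 − 5 = 5 completes the 10 across.
(2,1) = 3 − 1 = 2 completes the 3 down.
(2,2) = 7 − 4 = 3 completes the 7 down.
(2,3) = 6 − 5 = 1 completes the 6 across.

2 3 1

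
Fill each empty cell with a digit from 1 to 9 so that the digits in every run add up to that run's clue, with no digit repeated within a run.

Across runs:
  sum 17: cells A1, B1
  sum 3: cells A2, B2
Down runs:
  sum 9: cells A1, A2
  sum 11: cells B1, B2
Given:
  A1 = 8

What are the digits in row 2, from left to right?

17 in 2 cells must be {8,9}; 3 in 2 cells must be {1,2}.
B1 = 17 − 8 = 9 completes the 17 across.
A2 = 9 − 8 = 1 completes the 9 down.
B2 = 3 − 1 = 2 completes the 3 across.

1 2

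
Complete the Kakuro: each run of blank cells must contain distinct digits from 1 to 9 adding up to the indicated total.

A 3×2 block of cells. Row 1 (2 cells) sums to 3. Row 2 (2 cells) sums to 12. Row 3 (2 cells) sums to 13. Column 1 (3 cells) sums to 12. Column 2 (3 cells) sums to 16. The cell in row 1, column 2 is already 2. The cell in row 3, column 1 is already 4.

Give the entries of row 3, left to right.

3 in 2 cells must be {1,2}.
(1,1) = 3 − 2 = 1 completes the 3 across.
(2,1) = 12 − 5 = 7 completes the 12 down.
(2,2) = 12 − 7 = 5 completes the 12 across.
(3,2) = 13 − 4 = 9 completes the 13 across.

4 9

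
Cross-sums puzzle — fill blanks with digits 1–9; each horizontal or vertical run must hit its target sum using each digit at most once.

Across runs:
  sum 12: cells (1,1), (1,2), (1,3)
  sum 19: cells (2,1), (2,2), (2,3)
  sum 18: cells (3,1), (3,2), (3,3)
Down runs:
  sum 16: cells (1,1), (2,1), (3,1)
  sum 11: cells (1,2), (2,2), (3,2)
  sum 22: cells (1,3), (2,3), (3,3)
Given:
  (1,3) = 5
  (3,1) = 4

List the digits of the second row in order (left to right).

Given what's placed, (1,1) must be 3 to fit the 12 across and 16 down.
(1,2) = 12 − 8 = 4 completes the 12 across.
(2,1) = 16 − 7 = 9 completes the 16 down.
Given what's placed, (2,3) must be 8 to fit the 19 across and 22 down.
(3,3) = 22 − 13 = 9 completes the 22 down.
(2,2) = 19 − 17 = 2 completes the 19 across.
(3,2) = 18 − 13 = 5 completes the 18 across.

9 2 8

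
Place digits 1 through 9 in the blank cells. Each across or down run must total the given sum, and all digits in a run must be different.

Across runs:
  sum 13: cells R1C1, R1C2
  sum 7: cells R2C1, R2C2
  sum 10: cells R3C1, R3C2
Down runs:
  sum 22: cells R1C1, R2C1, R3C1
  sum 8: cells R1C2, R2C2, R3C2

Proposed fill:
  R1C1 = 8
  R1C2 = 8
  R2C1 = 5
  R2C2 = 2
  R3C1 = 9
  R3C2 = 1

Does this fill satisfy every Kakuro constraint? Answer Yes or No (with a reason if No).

No — the across run R1C1–R1C2 sums to 16, not 13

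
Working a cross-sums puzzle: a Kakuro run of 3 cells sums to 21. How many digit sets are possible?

3 distinct digits from 1–9 sum between 6 and 24.
Enumerating: {4,8,9}, {5,7,9}, {6,7,8}.

3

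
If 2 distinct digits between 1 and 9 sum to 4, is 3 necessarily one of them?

The only way to make 4 from 2 distinct digits is {1,3}, which contains 3.

Yes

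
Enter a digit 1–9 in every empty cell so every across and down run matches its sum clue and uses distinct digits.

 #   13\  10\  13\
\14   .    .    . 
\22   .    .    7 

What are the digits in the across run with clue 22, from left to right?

R1C3 = 13 − 7 = 6 completes the 13 down.
Nothing is forced directly, so branch on R2C1, whose candidates are 6 or 9. If R2C1 = 9: then R1C1 would have to be in {1,3,5,7} for the 14 across but in {4} for the 13 down — contradiction. So R2C1 = 6.
R1C1 = 13 − 6 = 7 completes the 13 down.
R1C2 = 14 − 13 = 1 completes the 14 across.
R2C2 = 22 − 13 = 9 completes the 22 across.

6 9 7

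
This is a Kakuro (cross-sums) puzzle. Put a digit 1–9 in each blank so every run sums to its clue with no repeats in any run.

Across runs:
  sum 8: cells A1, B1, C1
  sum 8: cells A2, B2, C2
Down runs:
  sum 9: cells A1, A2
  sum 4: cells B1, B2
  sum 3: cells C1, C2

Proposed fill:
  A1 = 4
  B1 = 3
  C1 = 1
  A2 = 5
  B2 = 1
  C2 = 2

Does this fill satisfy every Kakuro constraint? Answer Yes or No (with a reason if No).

Yes

Across: 4+3+1=8; 5+1+2=8. Down: 4+5=9; 3+1=4; 1+2=3. No digit repeats within any run.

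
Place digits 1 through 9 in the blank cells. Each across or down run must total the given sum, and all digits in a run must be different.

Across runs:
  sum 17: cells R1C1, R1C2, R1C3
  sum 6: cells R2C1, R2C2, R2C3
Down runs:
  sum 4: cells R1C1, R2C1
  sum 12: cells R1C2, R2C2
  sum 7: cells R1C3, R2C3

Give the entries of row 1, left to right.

6 in 3 cells must be {1,2,3}; 4 in 2 cells must be {1,3}.
The 6 across and the 12 down share only 3, so R2C2 = 3.
R1C2 = 12 − 3 = 9 completes the 12 down.
Given what's placed, R2C1 must be 1 to fit the 6 across and 4 down.
R2C3 = 6 − 4 = 2 completes the 6 across.
R1C1 = 4 − 1 = 3 completes the 4 down.
R1C3 = 17 − 12 = 5 completes the 17 across.

3 9 5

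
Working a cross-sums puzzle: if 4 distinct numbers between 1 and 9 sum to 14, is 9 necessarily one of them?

Counterexample: {1,2,3,8} sums to 14 without using 9.

No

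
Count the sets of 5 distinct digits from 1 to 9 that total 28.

5 distinct digits from 1–9 sum between 15 and 35.

9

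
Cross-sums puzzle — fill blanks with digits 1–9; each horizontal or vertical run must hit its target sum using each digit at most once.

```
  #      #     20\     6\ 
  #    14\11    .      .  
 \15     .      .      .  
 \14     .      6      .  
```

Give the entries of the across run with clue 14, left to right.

6 in 3 cells must be {1,2,3}.
R3C1 = 5: the only remaining digit allowed by both the 14 across and the 14 down.
R3C3 = 14 − 11 = 3 completes the 14 across.
Given what's placed, R1C3 must be 2 to fit the 11 across and 6 down.
R2C1 = 14 − 5 = 9 completes the 14 down.
R2C2 = 5: the only remaining digit allowed by both the 15 across and the 20 down.
R2C3 = 15 − 14 = 1 completes the 15 across.
R1C2 = 11 − 2 = 9 completes the 11 across.

5 6 3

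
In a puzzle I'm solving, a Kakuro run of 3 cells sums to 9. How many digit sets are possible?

3 distinct digits from 1–9 sum between 6 and 24.
Enumerating: {1,2,6}, {1,3,5}, {2,3,4}.

3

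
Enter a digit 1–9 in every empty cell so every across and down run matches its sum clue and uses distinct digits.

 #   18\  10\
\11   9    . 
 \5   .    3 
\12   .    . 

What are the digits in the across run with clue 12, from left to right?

7 5

R1C2 = 11 − 9 = 2 completes the 11 across.
R2C1 = 5 − 3 = 2 completes the 5 across.
R3C1 = 18 − 11 = 7 completes the 18 down.
R3C2 = 12 − 7 = 5 completes the 12 across.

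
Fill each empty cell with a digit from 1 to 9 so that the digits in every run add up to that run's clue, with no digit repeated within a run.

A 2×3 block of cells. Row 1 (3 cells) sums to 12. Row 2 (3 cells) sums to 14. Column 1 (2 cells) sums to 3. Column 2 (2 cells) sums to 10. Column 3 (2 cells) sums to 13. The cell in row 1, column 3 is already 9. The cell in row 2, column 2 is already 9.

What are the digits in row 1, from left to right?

2 1 9

3 in 2 cells must be {1,2}.
(1,2) = 10 − 9 = 1 completes the 10 down.
(2,3) = 13 − 9 = 4 completes the 13 down.
(1,1) = 12 − 10 = 2 completes the 12 across.
(2,1) = 14 − 13 = 1 completes the 14 across.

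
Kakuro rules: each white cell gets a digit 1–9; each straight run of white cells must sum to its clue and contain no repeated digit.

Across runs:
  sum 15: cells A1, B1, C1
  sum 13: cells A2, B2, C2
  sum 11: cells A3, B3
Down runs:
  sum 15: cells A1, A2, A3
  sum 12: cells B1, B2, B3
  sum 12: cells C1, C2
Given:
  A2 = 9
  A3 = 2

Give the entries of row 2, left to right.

9 1 3

A1 = 15 − 11 = 4 completes the 15 down.
C2 = 3: the only remaining digit allowed by both the 13 across and the 12 down.
B3 = 11 − 2 = 9 completes the 11 across.
Given what's placed, B1 must be 2 to fit the 15 across and 12 down.
C1 = 15 − 6 = 9 completes the 15 across.
B2 = 13 − 12 = 1 completes the 13 across.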